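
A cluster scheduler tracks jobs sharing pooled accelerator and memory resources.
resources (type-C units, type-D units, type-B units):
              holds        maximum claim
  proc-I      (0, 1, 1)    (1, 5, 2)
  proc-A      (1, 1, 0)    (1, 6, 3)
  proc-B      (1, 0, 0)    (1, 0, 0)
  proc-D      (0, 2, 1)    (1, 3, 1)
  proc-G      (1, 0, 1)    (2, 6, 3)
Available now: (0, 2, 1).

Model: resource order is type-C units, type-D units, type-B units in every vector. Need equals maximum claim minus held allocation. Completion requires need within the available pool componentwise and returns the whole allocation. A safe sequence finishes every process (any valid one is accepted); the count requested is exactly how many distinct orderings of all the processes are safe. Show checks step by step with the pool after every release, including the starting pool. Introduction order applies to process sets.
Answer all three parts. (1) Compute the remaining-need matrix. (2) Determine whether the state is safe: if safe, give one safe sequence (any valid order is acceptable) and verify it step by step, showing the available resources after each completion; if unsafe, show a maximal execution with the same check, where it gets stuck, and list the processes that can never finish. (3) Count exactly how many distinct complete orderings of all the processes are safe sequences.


(1) Outstanding need per process (order type-C units, type-D units, type-B units):
  proc-I: (1, 4, 1)
  proc-A: (0, 5, 3)
  proc-B: (0, 0, 0)
  proc-D: (1, 1, 0)
  proc-G: (1, 6, 2)
(2) SAFE — a valid safe sequence is proc-B, proc-D, proc-I, proc-A, proc-G.
Key observation: the first exact fit in this order is proc-D — it needs (1, 1, 0) with (1, 2, 1) free, meeting a requested resource to the last unit.
Verifying each step:
  pool = (0, 2, 1)
  proc-B needs (0, 0, 0) <= (0, 2, 1) -> finishes; pool += (1, 0, 0) = (1, 2, 1)
  proc-D needs (1, 1, 0) <= (1, 2, 1) -> finishes; pool += (0, 2, 1) = (1, 4, 2)
  proc-I needs (1, 4, 1) <= (1, 4, 2) -> finishes; pool += (0, 1, 1) = (1, 5, 3)
  proc-A needs (0, 5, 3) <= (1, 5, 3) -> finishes; pool += (1, 1, 0) = (2, 6, 3)
  proc-G needs (1, 6, 2) <= (2, 6, 3) -> finishes; pool += (1, 0, 1) = (3, 6, 4)
(3) The exact count: 1 of the possible complete orderings is a safe sequence.


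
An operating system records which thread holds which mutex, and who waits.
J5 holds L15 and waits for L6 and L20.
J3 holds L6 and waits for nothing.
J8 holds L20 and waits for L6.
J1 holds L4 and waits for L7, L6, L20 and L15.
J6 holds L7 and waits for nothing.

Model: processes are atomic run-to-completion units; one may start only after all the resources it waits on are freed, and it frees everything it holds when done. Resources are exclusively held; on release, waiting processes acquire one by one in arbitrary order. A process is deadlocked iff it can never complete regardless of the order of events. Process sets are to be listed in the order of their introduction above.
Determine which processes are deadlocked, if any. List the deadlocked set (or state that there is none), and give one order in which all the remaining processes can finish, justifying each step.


No process is deadlocked.
Key observation: although several processes wait, no cycle exists — each chain bottoms out at a free runner.
One completion order for the rest: J6, J3, J8, J5, J1.
Walking it through:
  J6 waits on nothing -> runs at once and releases L7
  J3 waits on nothing -> runs at once and releases L6
  run J8 (all its waits — L6 — are resolved); releases L20
  run J5 (all its waits — L6 and L20 — are resolved); releases L15
  run J1 (all its waits — L7, L6, L20 and L15 — are resolved); releases L4


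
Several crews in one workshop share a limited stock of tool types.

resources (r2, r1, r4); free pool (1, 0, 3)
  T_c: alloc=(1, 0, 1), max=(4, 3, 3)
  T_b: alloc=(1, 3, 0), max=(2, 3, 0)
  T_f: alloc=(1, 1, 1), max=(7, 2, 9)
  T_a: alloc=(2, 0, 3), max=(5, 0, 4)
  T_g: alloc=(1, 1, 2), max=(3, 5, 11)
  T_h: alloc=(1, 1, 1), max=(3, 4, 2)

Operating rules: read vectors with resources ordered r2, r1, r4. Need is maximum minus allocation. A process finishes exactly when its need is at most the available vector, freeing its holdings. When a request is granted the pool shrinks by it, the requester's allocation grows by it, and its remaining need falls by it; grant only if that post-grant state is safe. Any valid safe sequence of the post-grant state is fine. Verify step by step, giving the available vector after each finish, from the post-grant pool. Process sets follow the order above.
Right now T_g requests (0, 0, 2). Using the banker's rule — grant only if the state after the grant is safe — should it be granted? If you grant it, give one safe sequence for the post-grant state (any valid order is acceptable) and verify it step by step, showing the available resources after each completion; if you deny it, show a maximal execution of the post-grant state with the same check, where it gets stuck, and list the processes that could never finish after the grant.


DENY. Granting would leave the state unsafe.
Key observation: T_b, T_h, T_a, T_c can finish, but then (6, 4, 6) is all there is, and the blocked group's r4 demands exceed it.
On the post-grant state, T_b, T_h, T_a, T_c is a maximal run — nothing extends it. Step-by-step check:
  pool = (1, 0, 1)
  T_b: need (1, 0, 0) fits (1, 0, 1); releases (1, 3, 0), pool now (2, 3, 1)
  T_h: need (2, 3, 1) fits (2, 3, 1); releases (1, 1, 1), pool now (3, 4, 2)
  T_a: need (3, 0, 1) fits (3, 4, 2); releases (2, 0, 3), pool now (5, 4, 5)
  T_c: need (3, 3, 2) fits (5, 4, 5); releases (1, 0, 1), pool now (6, 4, 6)
  T_f still needs (6, 1, 8) but only (6, 4, 6) is free — short on r4
  T_g still needs (2, 4, 7) but only (6, 4, 6) is free — short on r4
Processes that could never finish after the grant: T_f and T_g.


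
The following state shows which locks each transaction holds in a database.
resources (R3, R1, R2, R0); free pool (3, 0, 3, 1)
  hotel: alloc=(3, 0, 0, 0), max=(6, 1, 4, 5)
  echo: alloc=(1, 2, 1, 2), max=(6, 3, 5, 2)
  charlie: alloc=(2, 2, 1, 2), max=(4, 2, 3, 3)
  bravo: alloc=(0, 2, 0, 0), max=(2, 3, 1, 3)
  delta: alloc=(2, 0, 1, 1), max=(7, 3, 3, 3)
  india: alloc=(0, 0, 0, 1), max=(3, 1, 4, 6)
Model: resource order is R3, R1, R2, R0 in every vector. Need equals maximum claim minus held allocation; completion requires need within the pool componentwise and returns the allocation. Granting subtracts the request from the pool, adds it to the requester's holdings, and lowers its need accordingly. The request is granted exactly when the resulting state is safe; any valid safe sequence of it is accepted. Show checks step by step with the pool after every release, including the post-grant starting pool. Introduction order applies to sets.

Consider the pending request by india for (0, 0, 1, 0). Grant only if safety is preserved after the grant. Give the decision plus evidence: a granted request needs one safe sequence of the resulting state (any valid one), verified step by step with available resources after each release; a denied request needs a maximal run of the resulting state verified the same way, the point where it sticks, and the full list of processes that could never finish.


GRANT: granting preserves safety; a valid post-grant sequence is charlie, bravo, delta, echo, hotel, india.
Key observation: with (3, 0, 2, 1) left after the transfer, charlie can run at once — the state stays safe.
Verifying the post-grant state step by step:
  pool = (3, 0, 2, 1)
  charlie needs (2, 0, 2, 1) <= (3, 0, 2, 1) -> finishes; pool += (2, 2, 1, 2) = (5, 2, 3, 3)
  bravo needs (2, 1, 1, 3) <= (5, 2, 3, 3) -> finishes; pool += (0, 2, 0, 0) = (5, 4, 3, 3)
  delta needs (5, 3, 2, 2) <= (5, 4, 3, 3) -> finishes; pool += (2, 0, 1, 1) = (7, 4, 4, 4)
  echo needs (5, 1, 4, 0) <= (7, 4, 4, 4) -> finishes; pool += (1, 2, 1, 2) = (8, 6, 5, 6)
  hotel needs (3, 1, 4, 5) <= (8, 6, 5, 6) -> finishes; pool += (3, 0, 0, 0) = (11, 6, 5, 6)
  india needs (3, 1, 3, 5) <= (11, 6, 5, 6) -> finishes; pool += (0, 0, 1, 1) = (11, 6, 6, 7)


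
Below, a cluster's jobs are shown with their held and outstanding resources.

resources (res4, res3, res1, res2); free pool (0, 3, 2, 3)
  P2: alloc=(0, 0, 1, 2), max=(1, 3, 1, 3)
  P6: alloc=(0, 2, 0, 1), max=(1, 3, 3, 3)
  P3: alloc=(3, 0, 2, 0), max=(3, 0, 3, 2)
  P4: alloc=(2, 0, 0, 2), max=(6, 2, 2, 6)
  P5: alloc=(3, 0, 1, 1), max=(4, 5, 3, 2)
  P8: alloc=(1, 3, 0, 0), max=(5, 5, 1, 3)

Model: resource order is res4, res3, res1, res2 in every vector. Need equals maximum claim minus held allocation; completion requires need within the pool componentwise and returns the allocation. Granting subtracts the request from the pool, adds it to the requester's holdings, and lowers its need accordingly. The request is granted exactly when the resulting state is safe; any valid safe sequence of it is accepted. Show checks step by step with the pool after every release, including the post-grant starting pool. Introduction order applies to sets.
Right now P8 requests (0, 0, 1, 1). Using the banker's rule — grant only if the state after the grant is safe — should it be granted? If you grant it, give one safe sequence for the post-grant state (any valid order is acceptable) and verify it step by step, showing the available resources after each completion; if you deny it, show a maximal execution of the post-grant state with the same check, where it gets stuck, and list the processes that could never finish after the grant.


GRANT — the state after the grant stays safe, e.g. via P3, P6, P5, P2, P4, P8.
Key observation: the transfer keeps a workable pool ((0, 3, 1, 2)); P3 starts the safe sequence.
Verifying the post-grant state step by step:
  pool = (0, 3, 1, 2)
  P3: need (0, 0, 1, 2) fits (0, 3, 1, 2); releases (3, 0, 2, 0), pool now (3, 3, 3, 2)
  P6: need (1, 1, 3, 2) fits (3, 3, 3, 2); releases (0, 2, 0, 1), pool now (3, 5, 3, 3)
  P5: need (1, 5, 2, 1) fits (3, 5, 3, 3); releases (3, 0, 1, 1), pool now (6, 5, 4, 4)
  P2: need (1, 3, 0, 1) fits (6, 5, 4, 4); releases (0, 0, 1, 2), pool now (6, 5, 5, 6)
  P4: need (4, 2, 2, 4) fits (6, 5, 5, 6); releases (2, 0, 0, 2), pool now (8, 5, 5, 8)
  P8: need (4, 2, 0, 2) fits (8, 5, 5, 8); releases (1, 3, 1, 1), pool now (9, 8, 6, 9)


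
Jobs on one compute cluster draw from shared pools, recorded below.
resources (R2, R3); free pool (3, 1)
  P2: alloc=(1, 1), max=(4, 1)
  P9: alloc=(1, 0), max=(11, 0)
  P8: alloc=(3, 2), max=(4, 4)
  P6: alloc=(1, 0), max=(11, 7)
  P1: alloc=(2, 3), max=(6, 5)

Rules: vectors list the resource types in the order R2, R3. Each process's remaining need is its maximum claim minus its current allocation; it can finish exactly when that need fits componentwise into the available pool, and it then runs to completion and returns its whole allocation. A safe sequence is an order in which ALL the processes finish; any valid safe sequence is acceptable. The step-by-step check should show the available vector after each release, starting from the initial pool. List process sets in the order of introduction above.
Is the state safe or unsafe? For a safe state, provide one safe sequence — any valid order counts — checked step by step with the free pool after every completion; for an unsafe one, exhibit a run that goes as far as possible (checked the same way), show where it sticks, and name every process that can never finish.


UNSAFE — no complete ordering exists.
Key observation: after P2, P1, P8 complete, (9, 7) is the best the pool ever gets, yet each leftover process wants more R2.
A maximal execution: P2, P1, P8 — then nothing else fits. Check, step by step:
  pool = (3, 1)
  run P2 (needs (3, 0), free (3, 1)); after release of (1, 1) the pool is (4, 2)
  run P1 (needs (4, 2), free (4, 2)); after release of (2, 3) the pool is (6, 5)
  run P8 (needs (1, 2), free (6, 5)); after release of (3, 2) the pool is (9, 7)
  P9 cannot run: need (10, 0) vs free (9, 7) (insufficient R2)
  P6 cannot run: need (10, 7) vs free (9, 7) (insufficient R2)
Never able to finish: P9 and P6.


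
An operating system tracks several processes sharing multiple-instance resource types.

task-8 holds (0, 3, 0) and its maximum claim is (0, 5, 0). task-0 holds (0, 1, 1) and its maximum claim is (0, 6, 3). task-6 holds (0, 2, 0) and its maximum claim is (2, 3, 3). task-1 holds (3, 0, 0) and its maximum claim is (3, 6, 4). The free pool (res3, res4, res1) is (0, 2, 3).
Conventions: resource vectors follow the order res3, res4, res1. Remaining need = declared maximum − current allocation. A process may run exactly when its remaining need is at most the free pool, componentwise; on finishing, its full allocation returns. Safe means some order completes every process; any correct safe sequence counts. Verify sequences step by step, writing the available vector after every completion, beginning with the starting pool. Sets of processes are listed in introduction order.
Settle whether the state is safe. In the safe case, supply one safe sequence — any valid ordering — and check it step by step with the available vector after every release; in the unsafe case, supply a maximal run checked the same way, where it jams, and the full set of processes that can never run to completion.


SAFE, for example via the order task-8, task-0, task-1, task-6.
Key observation: reading the order forward, task-8 is the first process whose need (0, 2, 0) meets the free pool (0, 2, 3) exactly on a resource it requests.
Verifying each step:
  pool = (0, 2, 3)
  task-8: need (0, 2, 0) fits (0, 2, 3); releases (0, 3, 0), pool now (0, 5, 3)
  task-0: need (0, 5, 2) fits (0, 5, 3); releases (0, 1, 1), pool now (0, 6, 4)
  task-1: need (0, 6, 4) fits (0, 6, 4); releases (3, 0, 0), pool now (3, 6, 4)
  task-6: need (2, 1, 3) fits (3, 6, 4); releases (0, 2, 0), pool now (3, 8, 4)


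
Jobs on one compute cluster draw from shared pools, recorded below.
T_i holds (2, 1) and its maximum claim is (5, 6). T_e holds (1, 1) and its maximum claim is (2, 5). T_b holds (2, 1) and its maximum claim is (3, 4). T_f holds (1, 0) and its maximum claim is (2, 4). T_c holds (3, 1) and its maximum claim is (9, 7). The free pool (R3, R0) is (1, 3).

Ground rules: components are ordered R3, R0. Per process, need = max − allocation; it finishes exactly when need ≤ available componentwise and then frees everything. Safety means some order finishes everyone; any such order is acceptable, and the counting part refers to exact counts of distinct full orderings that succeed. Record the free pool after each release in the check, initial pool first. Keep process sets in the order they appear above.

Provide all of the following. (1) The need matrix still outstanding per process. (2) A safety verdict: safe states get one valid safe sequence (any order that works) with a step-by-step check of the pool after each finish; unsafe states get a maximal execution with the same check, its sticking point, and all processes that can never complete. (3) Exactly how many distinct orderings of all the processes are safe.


(1) Remaining need (order R3, R0):
  T_i: (3, 5)
  T_e: (1, 4)
  T_b: (1, 3)
  T_f: (1, 4)
  T_c: (6, 6)
(2) The state is SAFE; one workable sequence: T_b, T_f, T_e, T_i, T_c.
Key observation: the first exact fit in this order is T_b — it needs (1, 3) with (1, 3) free, meeting a requested resource to the last unit.
Walking it through:
  pool = (1, 3)
  T_b needs (1, 3) <= (1, 3) -> finishes; pool += (2, 1) = (3, 4)
  T_f needs (1, 4) <= (3, 4) -> finishes; pool += (1, 0) = (4, 4)
  T_e needs (1, 4) <= (4, 4) -> finishes; pool += (1, 1) = (5, 5)
  T_i needs (3, 5) <= (5, 5) -> finishes; pool += (2, 1) = (7, 6)
  T_c needs (6, 6) <= (7, 6) -> finishes; pool += (3, 1) = (10, 7)
(3) Exactly 4 of the possible complete orderings are safe sequences.


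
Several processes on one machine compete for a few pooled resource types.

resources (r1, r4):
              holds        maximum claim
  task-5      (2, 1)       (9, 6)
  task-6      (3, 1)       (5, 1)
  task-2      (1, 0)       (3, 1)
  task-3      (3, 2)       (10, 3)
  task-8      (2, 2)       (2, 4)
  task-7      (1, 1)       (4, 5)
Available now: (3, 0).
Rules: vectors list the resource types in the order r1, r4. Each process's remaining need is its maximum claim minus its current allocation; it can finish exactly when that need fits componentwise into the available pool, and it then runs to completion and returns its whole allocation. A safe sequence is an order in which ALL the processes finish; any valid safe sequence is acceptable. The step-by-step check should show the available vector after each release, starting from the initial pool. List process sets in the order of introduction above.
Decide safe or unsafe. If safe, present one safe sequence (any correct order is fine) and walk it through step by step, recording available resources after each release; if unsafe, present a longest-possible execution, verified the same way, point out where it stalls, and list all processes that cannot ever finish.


SAFE — a valid safe sequence is task-6, task-2, task-3, task-8, task-5, task-7.
Key observation: task-2 marks the first exact bind of the order: its need (2, 1) fits the free (6, 1) with zero slack on a requested resource.
Check, step by step:
  pool = (3, 0)
  task-6: need (2, 0) fits (3, 0); releases (3, 1), pool now (6, 1)
  task-2: need (2, 1) fits (6, 1); releases (1, 0), pool now (7, 1)
  task-3: need (7, 1) fits (7, 1); releases (3, 2), pool now (10, 3)
  task-8: need (0, 2) fits (10, 3); releases (2, 2), pool now (12, 5)
  task-5: need (7, 5) fits (12, 5); releases (2, 1), pool now (14, 6)
  task-7: need (3, 4) fits (14, 6); releases (1, 1), pool now (15, 7)


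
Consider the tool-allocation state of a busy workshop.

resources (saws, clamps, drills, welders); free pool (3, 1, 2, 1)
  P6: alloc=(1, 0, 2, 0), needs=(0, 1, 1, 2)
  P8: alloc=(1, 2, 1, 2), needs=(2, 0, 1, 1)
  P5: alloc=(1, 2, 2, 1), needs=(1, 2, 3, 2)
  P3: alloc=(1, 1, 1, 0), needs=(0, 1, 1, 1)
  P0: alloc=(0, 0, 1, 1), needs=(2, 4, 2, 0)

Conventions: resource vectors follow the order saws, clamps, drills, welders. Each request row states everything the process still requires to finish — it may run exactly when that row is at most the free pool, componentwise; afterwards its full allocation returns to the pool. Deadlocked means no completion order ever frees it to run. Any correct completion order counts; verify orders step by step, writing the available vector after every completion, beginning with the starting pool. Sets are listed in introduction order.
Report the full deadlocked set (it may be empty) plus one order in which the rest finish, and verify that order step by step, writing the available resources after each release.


No process is deadlocked.
Key observation: the pool covers P8 at once, and every later process fits after earlier releases.
A valid finishing order for the others: P8, P3, P6, P5, P0. Step-by-step check:
  pool = (3, 1, 2, 1)
  P8: need (2, 0, 1, 1) fits (3, 1, 2, 1); releases (1, 2, 1, 2), pool now (4, 3, 3, 3)
  P3: need (0, 1, 1, 1) fits (4, 3, 3, 3); releases (1, 1, 1, 0), pool now (5, 4, 4, 3)
  P6: need (0, 1, 1, 2) fits (5, 4, 4, 3); releases (1, 0, 2, 0), pool now (6, 4, 6, 3)
  P5: need (1, 2, 3, 2) fits (6, 4, 6, 3); releases (1, 2, 2, 1), pool now (7, 6, 8, 4)
  P0: need (2, 4, 2, 0) fits (7, 6, 8, 4); releases (0, 0, 1, 1), pool now (7, 6, 9, 5)


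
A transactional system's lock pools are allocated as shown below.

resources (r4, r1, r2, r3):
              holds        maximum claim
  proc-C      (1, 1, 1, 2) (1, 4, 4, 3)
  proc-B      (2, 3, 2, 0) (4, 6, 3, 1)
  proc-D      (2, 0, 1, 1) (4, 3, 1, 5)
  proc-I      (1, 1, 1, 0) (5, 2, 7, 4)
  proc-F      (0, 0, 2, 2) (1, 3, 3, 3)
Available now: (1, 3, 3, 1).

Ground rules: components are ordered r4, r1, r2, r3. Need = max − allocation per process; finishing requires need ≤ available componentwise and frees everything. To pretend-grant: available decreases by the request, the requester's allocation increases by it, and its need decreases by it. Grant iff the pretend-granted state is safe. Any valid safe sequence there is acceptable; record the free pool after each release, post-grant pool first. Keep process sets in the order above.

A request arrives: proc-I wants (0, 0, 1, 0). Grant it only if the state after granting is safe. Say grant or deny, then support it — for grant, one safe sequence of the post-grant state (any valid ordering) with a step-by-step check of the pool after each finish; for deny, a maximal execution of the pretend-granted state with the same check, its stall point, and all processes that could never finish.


GRANT. The post-grant state is safe; one safe sequence: proc-F, proc-C, proc-D, proc-I, proc-B.
Key observation: with (1, 3, 2, 1) left after the transfer, proc-F can run at once — the state stays safe.
Verifying the post-grant state step by step:
  pool = (1, 3, 2, 1)
  run proc-F (needs (1, 3, 1, 1), free (1, 3, 2, 1)); after release of (0, 0, 2, 2) the pool is (1, 3, 4, 3)
  run proc-C (needs (0, 3, 3, 1), free (1, 3, 4, 3)); after release of (1, 1, 1, 2) the pool is (2, 4, 5, 5)
  run proc-D (needs (2, 3, 0, 4), free (2, 4, 5, 5)); after release of (2, 0, 1, 1) the pool is (4, 4, 6, 6)
  run proc-I (needs (4, 1, 5, 4), free (4, 4, 6, 6)); after release of (1, 1, 2, 0) the pool is (5, 5, 8, 6)
  run proc-B (needs (2, 3, 1, 1), free (5, 5, 8, 6)); after release of (2, 3, 2, 0) the pool is (7, 8, 10, 6)


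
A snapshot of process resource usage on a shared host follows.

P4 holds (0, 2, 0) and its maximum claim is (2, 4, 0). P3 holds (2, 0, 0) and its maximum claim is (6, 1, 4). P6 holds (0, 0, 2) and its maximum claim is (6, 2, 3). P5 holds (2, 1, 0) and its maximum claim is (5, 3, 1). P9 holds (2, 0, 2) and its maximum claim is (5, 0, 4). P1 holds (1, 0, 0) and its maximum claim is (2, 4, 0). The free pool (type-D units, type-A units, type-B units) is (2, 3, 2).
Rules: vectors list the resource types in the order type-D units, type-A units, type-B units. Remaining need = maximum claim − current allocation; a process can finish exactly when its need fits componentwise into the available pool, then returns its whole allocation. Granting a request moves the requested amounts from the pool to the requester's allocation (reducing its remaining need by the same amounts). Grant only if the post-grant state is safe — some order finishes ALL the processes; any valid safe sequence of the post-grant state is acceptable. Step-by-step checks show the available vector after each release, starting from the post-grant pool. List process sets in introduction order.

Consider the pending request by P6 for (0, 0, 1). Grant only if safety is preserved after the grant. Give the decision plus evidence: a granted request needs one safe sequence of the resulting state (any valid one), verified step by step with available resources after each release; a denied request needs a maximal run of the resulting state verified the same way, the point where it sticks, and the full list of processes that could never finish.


DENY — the pretend-granted state is unsafe.
Key observation: after P4, P1, P5 the pool peaks at (5, 6, 1), and each blocked process is short somewhere: P3 on type-B units; P6 on type-D units; P9 on type-B units.
After a pretend grant, a maximal execution: P4, P1, P5 — then nothing else fits. Verifying each step:
  pool = (2, 3, 1)
  run P4 (needs (2, 2, 0), free (2, 3, 1)); after release of (0, 2, 0) the pool is (2, 5, 1)
  run P1 (needs (1, 4, 0), free (2, 5, 1)); after release of (1, 0, 0) the pool is (3, 5, 1)
  run P5 (needs (3, 2, 1), free (3, 5, 1)); after release of (2, 1, 0) the pool is (5, 6, 1)
  P3 still needs (4, 1, 4) but only (5, 6, 1) is free — short on type-B units
  P6 still needs (6, 2, 0) but only (5, 6, 1) is free — short on type-D units
  P9 still needs (3, 0, 2) but only (5, 6, 1) is free — short on type-B units
Processes that could never finish after the grant: P3, P6 and P9.


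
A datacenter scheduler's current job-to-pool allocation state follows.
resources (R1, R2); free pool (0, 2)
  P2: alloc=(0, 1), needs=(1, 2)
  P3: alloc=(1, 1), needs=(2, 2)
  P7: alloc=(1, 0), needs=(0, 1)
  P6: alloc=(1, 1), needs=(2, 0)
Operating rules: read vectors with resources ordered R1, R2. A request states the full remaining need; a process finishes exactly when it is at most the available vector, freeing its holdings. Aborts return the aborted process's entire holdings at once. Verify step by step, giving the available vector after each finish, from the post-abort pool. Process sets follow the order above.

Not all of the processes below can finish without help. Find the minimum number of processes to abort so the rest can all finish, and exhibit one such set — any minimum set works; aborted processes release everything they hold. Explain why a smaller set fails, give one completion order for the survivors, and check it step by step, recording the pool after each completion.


Minimum abort set: P6.
Key observation: before aborting P6, P3 was permanently blocked — no order could ever run it; afterwards it completes at step 3.
No smaller set exists: with zero aborts the deadlock remains.
One survivor order: P2, P7, P3. Verifying each step (post-abort pool first):
  pool = (1, 3)
  P2 needs (1, 2) <= (1, 3) -> finishes; pool += (0, 1) = (1, 4)
  P7 needs (0, 1) <= (1, 4) -> finishes; pool += (1, 0) = (2, 4)
  P3 needs (2, 2) <= (2, 4) -> finishes; pool += (1, 1) = (3, 5)


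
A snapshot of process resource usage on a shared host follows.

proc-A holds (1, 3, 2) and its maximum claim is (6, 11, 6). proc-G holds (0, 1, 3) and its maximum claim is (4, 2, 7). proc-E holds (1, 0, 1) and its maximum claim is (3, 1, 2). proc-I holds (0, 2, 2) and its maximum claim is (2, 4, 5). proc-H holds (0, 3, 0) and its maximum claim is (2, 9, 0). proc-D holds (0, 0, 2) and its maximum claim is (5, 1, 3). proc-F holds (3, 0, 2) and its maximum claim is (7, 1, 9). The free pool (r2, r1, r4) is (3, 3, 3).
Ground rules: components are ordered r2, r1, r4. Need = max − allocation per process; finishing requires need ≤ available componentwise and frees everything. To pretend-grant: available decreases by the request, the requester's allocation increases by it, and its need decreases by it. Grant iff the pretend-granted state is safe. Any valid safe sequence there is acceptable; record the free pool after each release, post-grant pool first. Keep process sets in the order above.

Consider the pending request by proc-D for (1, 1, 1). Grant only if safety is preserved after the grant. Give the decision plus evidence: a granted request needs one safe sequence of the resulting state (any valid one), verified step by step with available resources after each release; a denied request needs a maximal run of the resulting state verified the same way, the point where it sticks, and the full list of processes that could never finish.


DENY. Granting would leave the state unsafe.
Key observation: after proc-E, proc-I the pool peaks at (3, 4, 5), and each blocked process is short somewhere: proc-A on r2, r1; proc-G on r2; proc-H on r1; proc-D on r2; proc-F on r2, r4.
Pretend the grant happened; the run proc-E, proc-I goes as far as possible. Walking it through:
  pool = (2, 2, 2)
  proc-E: need (2, 1, 1) fits (2, 2, 2); releases (1, 0, 1), pool now (3, 2, 3)
  proc-I: need (2, 2, 3) fits (3, 2, 3); releases (0, 2, 2), pool now (3, 4, 5)
  blocked: proc-A wants (5, 8, 4), pool (3, 4, 5) — not enough r2 and r1
  blocked: proc-G wants (4, 1, 4), pool (3, 4, 5) — not enough r2
  blocked: proc-H wants (2, 6, 0), pool (3, 4, 5) — not enough r1
  blocked: proc-D wants (4, 0, 0), pool (3, 4, 5) — not enough r2
  blocked: proc-F wants (4, 1, 7), pool (3, 4, 5) — not enough r2 and r4
Had the request been granted, proc-A, proc-G, proc-H, proc-D and proc-F could never finish.


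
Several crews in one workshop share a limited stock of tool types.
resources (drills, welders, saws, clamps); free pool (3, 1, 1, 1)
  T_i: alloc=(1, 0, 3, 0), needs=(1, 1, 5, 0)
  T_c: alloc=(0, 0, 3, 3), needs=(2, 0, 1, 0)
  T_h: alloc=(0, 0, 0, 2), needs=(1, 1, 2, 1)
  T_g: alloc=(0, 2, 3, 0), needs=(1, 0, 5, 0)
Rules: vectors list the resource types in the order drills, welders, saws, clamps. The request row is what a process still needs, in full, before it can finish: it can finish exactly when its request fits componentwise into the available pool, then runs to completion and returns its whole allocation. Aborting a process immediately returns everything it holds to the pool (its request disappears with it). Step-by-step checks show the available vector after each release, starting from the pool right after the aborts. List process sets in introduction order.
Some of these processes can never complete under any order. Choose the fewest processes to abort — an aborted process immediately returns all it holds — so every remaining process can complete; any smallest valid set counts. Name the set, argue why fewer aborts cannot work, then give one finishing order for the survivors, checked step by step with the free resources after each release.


Minimum abort set: T_g.
Key observation: no ordering could ever have run T_i before the abort of T_g; with (0, 2, 3, 0) back in the pool it fits at step 2.
Why nothing smaller works: aborting no one leaves the state deadlocked as given.
Survivors finish in the order: T_c, T_i, T_h. Step-by-step check (pool after the aborts first):
  pool = (3, 3, 4, 1)
  run T_c (needs (2, 0, 1, 0), free (3, 3, 4, 1)); after release of (0, 0, 3, 3) the pool is (3, 3, 7, 4)
  run T_i (needs (1, 1, 5, 0), free (3, 3, 7, 4)); after release of (1, 0, 3, 0) the pool is (4, 3, 10, 4)
  run T_h (needs (1, 1, 2, 1), free (4, 3, 10, 4)); after release of (0, 0, 0, 2) the pool is (4, 3, 10, 6)


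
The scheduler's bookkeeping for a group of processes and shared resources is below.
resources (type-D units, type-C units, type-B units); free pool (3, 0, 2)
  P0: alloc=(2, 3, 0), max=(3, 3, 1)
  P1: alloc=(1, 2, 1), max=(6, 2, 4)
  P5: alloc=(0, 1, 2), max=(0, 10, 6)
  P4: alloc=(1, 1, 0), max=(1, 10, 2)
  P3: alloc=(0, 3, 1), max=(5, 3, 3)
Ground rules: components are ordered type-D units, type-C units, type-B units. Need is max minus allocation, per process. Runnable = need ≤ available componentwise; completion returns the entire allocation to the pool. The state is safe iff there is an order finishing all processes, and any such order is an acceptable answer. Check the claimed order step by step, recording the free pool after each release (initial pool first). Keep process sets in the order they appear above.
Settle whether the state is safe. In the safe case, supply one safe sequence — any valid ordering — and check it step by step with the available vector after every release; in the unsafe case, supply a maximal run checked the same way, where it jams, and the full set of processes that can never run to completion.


UNSAFE — no complete ordering exists.
Key observation: once P0, P3, P1 finish, the pool peaks at (6, 8, 4) — and every remaining process still needs more type-C units than that.
Going as far as possible: P0, P3, P1; after that, nothing fits. Check, step by step:
  pool = (3, 0, 2)
  run P0 (needs (1, 0, 1), free (3, 0, 2)); after release of (2, 3, 0) the pool is (5, 3, 2)
  run P3 (needs (5, 0, 2), free (5, 3, 2)); after release of (0, 3, 1) the pool is (5, 6, 3)
  run P1 (needs (5, 0, 3), free (5, 6, 3)); after release of (1, 2, 1) the pool is (6, 8, 4)
  P5 cannot run: need (0, 9, 4) vs free (6, 8, 4) (insufficient type-C units)
  P4 cannot run: need (0, 9, 2) vs free (6, 8, 4) (insufficient type-C units)
Permanently blocked: P5 and P4.


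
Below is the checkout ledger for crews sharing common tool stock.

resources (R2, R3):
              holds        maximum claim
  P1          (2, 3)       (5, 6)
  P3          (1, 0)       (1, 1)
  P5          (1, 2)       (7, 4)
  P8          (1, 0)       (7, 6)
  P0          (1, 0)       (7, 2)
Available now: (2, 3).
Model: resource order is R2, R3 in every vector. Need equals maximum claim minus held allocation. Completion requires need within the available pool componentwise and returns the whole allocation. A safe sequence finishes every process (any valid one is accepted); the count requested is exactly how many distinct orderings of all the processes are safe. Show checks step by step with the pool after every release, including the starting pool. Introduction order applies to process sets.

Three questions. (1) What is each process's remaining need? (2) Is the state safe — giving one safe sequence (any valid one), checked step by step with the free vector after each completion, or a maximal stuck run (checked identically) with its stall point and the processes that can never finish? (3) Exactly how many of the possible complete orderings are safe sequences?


(1) Remaining need (order R2, R3):
  P1: (3, 3)
  P3: (0, 1)
  P5: (6, 2)
  P8: (6, 6)
  P0: (6, 2)
(2) UNSAFE.
Key observation: R2 is the bottleneck — with P3, P1 done the pool holds (5, 6), short of every remaining need.
The run P3, P1 cannot be extended any further. Walking it through:
  pool = (2, 3)
  P3 needs (0, 1) <= (2, 3) -> finishes; pool += (1, 0) = (3, 3)
  P1 needs (3, 3) <= (3, 3) -> finishes; pool += (2, 3) = (5, 6)
  blocked: P5 wants (6, 2), pool (5, 6) — not enough R2
  blocked: P8 wants (6, 6), pool (5, 6) — not enough R2
  blocked: P0 wants (6, 2), pool (5, 6) — not enough R2
Never able to finish: P5, P8 and P0.
(3) Exactly 0 of the possible complete orderings are safe sequences.


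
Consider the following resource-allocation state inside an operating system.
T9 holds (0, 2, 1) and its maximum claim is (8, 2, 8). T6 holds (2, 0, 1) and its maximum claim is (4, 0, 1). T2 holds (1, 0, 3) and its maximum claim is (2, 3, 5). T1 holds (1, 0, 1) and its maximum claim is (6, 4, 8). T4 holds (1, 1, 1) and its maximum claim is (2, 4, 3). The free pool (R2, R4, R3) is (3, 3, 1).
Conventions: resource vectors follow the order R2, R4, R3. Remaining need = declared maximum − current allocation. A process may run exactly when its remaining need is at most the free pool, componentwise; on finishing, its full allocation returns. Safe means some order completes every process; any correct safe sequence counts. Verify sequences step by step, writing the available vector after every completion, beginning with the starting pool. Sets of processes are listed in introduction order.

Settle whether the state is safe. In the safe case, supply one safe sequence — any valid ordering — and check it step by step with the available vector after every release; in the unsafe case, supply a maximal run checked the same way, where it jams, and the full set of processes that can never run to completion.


UNSAFE — no complete ordering exists.
Key observation: even finishing T6, T2, T4 leaves just (7, 4, 6) free — too little R3 for any of the remaining processes.
A maximal execution: T6, T2, T4 — then nothing else fits. Walking it through:
  pool = (3, 3, 1)
  run T6 (needs (2, 0, 0), free (3, 3, 1)); after release of (2, 0, 1) the pool is (5, 3, 2)
  run T2 (needs (1, 3, 2), free (5, 3, 2)); after release of (1, 0, 3) the pool is (6, 3, 5)
  run T4 (needs (1, 3, 2), free (6, 3, 5)); after release of (1, 1, 1) the pool is (7, 4, 6)
  blocked: T9 wants (8, 0, 7), pool (7, 4, 6) — not enough R2 and R3
  blocked: T1 wants (5, 4, 7), pool (7, 4, 6) — not enough R3
Permanently blocked: T9 and T1.


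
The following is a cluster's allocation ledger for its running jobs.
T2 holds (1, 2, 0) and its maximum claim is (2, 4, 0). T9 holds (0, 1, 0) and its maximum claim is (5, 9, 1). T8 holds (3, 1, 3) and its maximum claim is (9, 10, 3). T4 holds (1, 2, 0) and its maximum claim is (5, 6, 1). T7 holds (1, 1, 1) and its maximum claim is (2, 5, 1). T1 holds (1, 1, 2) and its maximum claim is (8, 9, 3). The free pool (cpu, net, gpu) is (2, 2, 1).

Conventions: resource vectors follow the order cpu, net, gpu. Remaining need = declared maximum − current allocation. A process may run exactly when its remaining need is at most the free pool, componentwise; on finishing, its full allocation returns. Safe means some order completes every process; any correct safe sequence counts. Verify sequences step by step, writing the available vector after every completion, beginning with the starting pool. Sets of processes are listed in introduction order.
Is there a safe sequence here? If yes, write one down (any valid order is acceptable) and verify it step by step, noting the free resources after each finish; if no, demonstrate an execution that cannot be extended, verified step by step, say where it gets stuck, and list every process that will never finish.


UNSAFE — no complete ordering exists.
Key observation: no order helps: past T2, T7, T4, the free pool tops out at (5, 7, 2), below what each blocked process needs in net.
A maximal execution: T2, T7, T4 — then nothing else fits. Walking it through:
  pool = (2, 2, 1)
  run T2 (needs (1, 2, 0), free (2, 2, 1)); after release of (1, 2, 0) the pool is (3, 4, 1)
  run T7 (needs (1, 4, 0), free (3, 4, 1)); after release of (1, 1, 1) the pool is (4, 5, 2)
  run T4 (needs (4, 4, 1), free (4, 5, 2)); after release of (1, 2, 0) the pool is (5, 7, 2)
  T9 cannot run: need (5, 8, 1) vs free (5, 7, 2) (insufficient net)
  T8 cannot run: need (6, 9, 0) vs free (5, 7, 2) (insufficient cpu and net)
  T1 cannot run: need (7, 8, 1) vs free (5, 7, 2) (insufficient cpu and net)
Never able to finish: T9, T8 and T1.


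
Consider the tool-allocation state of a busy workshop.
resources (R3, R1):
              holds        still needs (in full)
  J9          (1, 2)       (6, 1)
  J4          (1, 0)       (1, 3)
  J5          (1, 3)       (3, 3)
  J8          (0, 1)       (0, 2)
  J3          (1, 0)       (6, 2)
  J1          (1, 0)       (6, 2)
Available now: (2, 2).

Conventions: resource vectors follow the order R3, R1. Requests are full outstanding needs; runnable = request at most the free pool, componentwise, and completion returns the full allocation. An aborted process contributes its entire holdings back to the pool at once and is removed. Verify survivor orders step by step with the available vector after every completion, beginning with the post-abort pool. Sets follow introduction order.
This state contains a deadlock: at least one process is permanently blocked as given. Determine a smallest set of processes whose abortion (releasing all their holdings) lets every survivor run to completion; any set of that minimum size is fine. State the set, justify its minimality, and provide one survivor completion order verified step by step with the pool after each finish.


Minimum abort set: J3 and J1.
Key observation: no ordering could ever have run J9 before the abort of J3 and J1; with (2, 0) back in the pool it fits at step 4.
Why nothing smaller works — every single abort fails: J9 alone leaves J3 blocked (short on R3); J4 alone leaves J9 blocked (short on R3); J5 alone leaves J9 blocked (short on R3); J8 alone leaves J9 blocked (short on R3); J3 alone leaves J9 blocked (short on R3); J1 alone leaves J9 blocked (short on R3).
Survivors finish in the order: J8, J5, J4, J9. Step-by-step check (pool after the aborts first):
  pool = (4, 2)
  J8: need (0, 2) fits (4, 2); releases (0, 1), pool now (4, 3)
  J5: need (3, 3) fits (4, 3); releases (1, 3), pool now (5, 6)
  J4: need (1, 3) fits (5, 6); releases (1, 0), pool now (6, 6)
  J9: need (6, 1) fits (6, 6); releases (1, 2), pool now (7, 8)


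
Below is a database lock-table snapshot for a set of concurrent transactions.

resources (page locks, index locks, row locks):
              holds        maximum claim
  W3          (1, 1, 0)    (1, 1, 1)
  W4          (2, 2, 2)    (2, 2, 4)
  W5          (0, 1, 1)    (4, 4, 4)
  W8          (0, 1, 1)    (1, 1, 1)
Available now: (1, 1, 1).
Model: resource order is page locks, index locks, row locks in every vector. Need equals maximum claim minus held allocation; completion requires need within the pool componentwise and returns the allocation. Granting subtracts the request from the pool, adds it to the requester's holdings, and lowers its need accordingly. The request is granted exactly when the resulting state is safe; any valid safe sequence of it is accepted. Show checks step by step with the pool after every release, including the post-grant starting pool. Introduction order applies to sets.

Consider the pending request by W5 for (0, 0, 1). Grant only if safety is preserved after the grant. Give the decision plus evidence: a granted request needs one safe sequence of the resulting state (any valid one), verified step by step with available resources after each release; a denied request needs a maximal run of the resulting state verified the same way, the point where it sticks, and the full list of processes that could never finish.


DENY — the pretend-granted state is unsafe.
Key observation: no order helps: past W8, W3, the free pool tops out at (2, 3, 1), below what each blocked process needs in row locks.
On the post-grant state, W8, W3 is a maximal run — nothing extends it. Verifying each step:
  pool = (1, 1, 0)
  W8 needs (1, 0, 0) <= (1, 1, 0) -> finishes; pool += (0, 1, 1) = (1, 2, 1)
  W3 needs (0, 0, 1) <= (1, 2, 1) -> finishes; pool += (1, 1, 0) = (2, 3, 1)
  W4 still needs (0, 0, 2) but only (2, 3, 1) is free — short on row locks
  W5 still needs (4, 3, 2) but only (2, 3, 1) is free — short on page locks and row locks
Processes that could never finish after the grant: W4 and W5.
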